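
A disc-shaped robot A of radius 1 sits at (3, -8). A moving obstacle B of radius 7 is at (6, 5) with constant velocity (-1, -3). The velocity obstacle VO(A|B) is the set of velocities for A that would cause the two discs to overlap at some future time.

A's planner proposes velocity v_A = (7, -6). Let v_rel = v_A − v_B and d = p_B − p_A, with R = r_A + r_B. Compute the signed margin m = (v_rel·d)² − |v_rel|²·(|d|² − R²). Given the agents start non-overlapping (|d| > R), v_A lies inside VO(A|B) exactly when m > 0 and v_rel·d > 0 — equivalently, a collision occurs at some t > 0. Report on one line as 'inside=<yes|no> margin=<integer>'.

d = (3, 13),  |d|² = 178;  R = 1+7 = 8,  c = 178−8² = 114
v_rel = (8, -3),  |v_rel|² = 73;  v_rel·d = (8)·(3) + (-3)·(13) = -15
73·t² + 30·t + 114 = 0  ⇒  m = (-15)² − 73·114 = -8097
m = -8097 < 0,  v_rel·d = -15 < 0  ⇒  outside

inside=no margin=-8097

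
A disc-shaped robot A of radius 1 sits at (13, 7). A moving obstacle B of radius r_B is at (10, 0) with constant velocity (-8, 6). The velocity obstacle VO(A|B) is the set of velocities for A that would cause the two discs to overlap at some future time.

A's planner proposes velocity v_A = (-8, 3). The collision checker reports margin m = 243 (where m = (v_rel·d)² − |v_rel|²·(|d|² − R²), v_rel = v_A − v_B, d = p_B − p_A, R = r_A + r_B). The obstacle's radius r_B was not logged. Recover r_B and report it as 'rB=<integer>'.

m = 243
d = (-3, -7);  v_rel = (0, -3),  |v_rel|² = 9
v_rel×d = (0)·(-7) − (-3)·(-3) = -9
since m = R²·9 − (-9)²:  R² = (81 + 243) / 9 = 36
R = √36 = 6  ⇒  r_B = 6 − 1 = 5

rB=5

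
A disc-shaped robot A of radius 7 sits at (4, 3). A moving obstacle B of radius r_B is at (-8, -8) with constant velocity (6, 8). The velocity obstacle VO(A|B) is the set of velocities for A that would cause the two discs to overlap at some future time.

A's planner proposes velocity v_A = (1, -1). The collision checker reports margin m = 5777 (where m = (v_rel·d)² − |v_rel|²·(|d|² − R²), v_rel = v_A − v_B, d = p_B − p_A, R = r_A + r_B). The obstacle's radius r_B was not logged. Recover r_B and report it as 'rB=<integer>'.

m = 5777
d = (-12, -11);  v_rel = (-5, -9),  |v_rel|² = 106
v_rel×d = (-5)·(-11) − (-9)·(-12) = -53
since m = R²·106 − (-53)²:  R² = (2809 + 5777) / 106 = 81
R = √81 = 9  ⇒  r_B = 9 − 7 = 2

rB=2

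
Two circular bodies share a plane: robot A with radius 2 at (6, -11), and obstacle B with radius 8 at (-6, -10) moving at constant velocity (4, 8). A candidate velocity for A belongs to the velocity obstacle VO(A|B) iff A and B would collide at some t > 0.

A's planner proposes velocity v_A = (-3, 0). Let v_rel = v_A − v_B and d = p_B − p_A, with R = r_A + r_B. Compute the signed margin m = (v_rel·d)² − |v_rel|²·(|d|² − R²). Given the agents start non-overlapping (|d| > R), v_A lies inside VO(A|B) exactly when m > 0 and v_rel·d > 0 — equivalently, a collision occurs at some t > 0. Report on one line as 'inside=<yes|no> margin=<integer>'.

d = (-12, 1),  |d|² = 145;  R = 2+8 = 10,  c = 145−10² = 45
v_rel = (-7, -8),  |v_rel|² = 113;  v_rel·d = (-7)·(-12) + (-8)·(1) = 76
113·t² − 152·t + 45 = 0  ⇒  m = 76² − 113·45 = 691
m = 691 > 0,  v_rel·d = 76 > 0  ⇒  inside

inside=yes margin=691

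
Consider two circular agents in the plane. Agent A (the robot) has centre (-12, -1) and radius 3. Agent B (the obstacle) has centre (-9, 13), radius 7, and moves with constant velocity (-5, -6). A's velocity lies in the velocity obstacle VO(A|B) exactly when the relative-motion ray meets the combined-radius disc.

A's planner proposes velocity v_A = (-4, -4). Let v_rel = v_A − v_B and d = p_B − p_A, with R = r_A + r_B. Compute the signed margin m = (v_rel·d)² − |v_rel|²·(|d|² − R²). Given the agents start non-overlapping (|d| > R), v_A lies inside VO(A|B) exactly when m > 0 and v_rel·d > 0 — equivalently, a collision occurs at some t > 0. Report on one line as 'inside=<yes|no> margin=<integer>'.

d = (3, 14),  |d|² = 205;  R = 3+7 = 10,  c = 205−10² = 105
v_rel = (1, 2),  |v_rel|² = 5;  v_rel·d = (1)·(3) + (2)·(14) = 31
5·t² − 62·t + 105 = 0  ⇒  m = 31² − 5·105 = 436
m = 436 > 0,  v_rel·d = 31 > 0  ⇒  inside

inside=yes margin=436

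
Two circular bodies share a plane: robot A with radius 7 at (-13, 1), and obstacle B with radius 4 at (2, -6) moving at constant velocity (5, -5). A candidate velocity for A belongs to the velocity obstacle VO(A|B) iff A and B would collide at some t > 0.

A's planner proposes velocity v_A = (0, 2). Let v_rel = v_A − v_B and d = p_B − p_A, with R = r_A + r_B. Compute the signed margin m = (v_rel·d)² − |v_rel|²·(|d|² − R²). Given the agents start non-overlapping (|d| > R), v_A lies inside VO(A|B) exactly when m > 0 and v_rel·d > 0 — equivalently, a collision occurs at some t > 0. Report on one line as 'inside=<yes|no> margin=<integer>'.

d = (15, -7),  |d|² = 274;  R = 7+4 = 11,  c = 274−11² = 153
v_rel = (-5, 7),  |v_rel|² = 74;  v_rel·d = (-5)·(15) + (7)·(-7) = -124
74·t² + 248·t + 153 = 0  ⇒  m = (-124)² − 74·153 = 4054
m = 4054 > 0,  v_rel·d = -124 < 0  ⇒  outside

inside=no margin=4054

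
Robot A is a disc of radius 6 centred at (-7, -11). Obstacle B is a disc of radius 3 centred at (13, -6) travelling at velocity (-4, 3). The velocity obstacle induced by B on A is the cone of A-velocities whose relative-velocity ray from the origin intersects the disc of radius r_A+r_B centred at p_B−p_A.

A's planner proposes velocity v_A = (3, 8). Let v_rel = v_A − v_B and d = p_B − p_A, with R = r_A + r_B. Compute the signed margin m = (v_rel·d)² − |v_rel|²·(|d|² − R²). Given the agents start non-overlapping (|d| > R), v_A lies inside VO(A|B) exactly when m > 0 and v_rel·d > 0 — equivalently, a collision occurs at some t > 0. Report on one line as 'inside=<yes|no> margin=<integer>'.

d = (20, 5),  |d|² = 425;  R = 6+3 = 9,  c = 425−9² = 344
v_rel = (7, 5),  |v_rel|² = 74;  v_rel·d = (7)·(20) + (5)·(5) = 165
74·t² − 330·t + 344 = 0  ⇒  m = 165² − 74·344 = 1769
m = 1769 > 0,  v_rel·d = 165 > 0  ⇒  inside

inside=yes margin=1769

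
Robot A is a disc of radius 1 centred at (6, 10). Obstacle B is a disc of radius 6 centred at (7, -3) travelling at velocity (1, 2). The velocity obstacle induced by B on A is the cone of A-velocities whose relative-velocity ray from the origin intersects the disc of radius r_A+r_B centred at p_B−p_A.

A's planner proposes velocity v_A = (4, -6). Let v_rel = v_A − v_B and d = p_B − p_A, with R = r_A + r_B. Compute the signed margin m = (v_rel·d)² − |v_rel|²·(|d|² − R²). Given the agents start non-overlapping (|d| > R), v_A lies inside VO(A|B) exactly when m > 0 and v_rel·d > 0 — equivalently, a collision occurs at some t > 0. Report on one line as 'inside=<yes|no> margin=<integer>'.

d = (1, -13),  |d|² = 170;  R = 1+6 = 7,  c = 170−7² = 121
v_rel = (3, -8),  |v_rel|² = 73;  v_rel·d = (3)·(1) + (-8)·(-13) = 107
73·t² − 214·t + 121 = 0  ⇒  m = 107² − 73·121 = 2616
m = 2616 > 0,  v_rel·d = 107 > 0  ⇒  inside

inside=yes margin=2616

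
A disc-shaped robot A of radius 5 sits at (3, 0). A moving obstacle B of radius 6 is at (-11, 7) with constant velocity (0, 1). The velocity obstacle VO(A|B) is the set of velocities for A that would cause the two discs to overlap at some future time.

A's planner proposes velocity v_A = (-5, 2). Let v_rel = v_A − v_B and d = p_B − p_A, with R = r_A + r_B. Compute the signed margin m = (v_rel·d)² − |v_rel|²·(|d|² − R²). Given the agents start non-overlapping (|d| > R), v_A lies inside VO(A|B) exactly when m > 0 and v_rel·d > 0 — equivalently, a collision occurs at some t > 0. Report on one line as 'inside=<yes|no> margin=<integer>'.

d = (-14, 7),  |d|² = 245;  R = 5+6 = 11,  c = 245−11² = 124
v_rel = (-5, 1),  |v_rel|² = 26;  v_rel·d = (-5)·(-14) + (1)·(7) = 77
26·t² − 154·t + 124 = 0  ⇒  m = 77² − 26·124 = 2705
m = 2705 > 0,  v_rel·d = 77 > 0  ⇒  inside

inside=yes margin=2705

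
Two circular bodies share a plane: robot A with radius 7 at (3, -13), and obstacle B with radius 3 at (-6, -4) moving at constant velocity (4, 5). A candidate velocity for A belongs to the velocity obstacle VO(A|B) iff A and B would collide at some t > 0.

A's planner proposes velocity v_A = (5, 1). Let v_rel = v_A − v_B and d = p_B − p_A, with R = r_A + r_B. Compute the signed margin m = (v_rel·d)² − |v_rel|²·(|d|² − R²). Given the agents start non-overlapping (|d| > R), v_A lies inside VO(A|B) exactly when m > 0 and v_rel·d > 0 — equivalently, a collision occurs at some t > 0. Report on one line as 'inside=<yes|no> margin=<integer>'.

d = (-9, 9),  |d|² = 162;  R = 7+3 = 10,  c = 162−10² = 62
v_rel = (1, -4),  |v_rel|² = 17;  v_rel·d = (1)·(-9) + (-4)·(9) = -45
17·t² + 90·t + 62 = 0  ⇒  m = (-45)² − 17·62 = 971
m = 971 > 0,  v_rel·d = -45 < 0  ⇒  outside

inside=no margin=971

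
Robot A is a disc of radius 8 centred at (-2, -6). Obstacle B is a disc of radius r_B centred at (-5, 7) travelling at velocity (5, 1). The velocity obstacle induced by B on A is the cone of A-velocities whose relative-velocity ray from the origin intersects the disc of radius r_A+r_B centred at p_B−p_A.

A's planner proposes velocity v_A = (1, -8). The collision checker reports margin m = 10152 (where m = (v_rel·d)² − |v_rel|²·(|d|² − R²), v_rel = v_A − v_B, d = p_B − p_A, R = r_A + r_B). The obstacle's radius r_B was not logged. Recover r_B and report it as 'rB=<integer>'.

m = 10152
d = (-3, 13);  v_rel = (-4, -9),  |v_rel|² = 97
v_rel×d = (-4)·(13) − (-9)·(-3) = -79
since m = R²·97 − (-79)²:  R² = (6241 + 10152) / 97 = 169
R = √169 = 13  ⇒  r_B = 13 − 8 = 5

rB=5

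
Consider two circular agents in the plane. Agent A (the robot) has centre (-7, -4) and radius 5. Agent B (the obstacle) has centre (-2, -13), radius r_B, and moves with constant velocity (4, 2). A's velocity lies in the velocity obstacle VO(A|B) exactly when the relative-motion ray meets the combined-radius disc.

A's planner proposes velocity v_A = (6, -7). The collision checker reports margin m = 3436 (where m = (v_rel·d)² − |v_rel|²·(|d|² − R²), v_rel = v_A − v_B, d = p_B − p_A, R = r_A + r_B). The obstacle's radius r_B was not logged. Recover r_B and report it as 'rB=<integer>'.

m = 3436
d = (5, -9);  v_rel = (2, -9),  |v_rel|² = 85
v_rel×d = (2)·(-9) − (-9)·(5) = 27
since m = R²·85 − 27²:  R² = (729 + 3436) / 85 = 49
R = √49 = 7  ⇒  r_B = 7 − 5 = 2

rB=2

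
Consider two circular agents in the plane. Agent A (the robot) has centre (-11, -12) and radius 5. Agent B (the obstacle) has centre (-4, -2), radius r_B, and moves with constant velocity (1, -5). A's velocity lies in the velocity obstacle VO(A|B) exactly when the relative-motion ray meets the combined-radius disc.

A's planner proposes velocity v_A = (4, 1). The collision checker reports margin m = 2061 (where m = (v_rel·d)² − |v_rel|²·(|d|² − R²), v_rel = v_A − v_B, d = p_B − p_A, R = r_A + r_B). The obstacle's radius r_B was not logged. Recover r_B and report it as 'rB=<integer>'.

m = 2061
d = (7, 10);  v_rel = (3, 6),  |v_rel|² = 45
v_rel×d = (3)·(10) − (6)·(7) = -12
since m = R²·45 − (-12)²:  R² = (144 + 2061) / 45 = 49
R = √49 = 7  ⇒  r_B = 7 − 5 = 2

rB=2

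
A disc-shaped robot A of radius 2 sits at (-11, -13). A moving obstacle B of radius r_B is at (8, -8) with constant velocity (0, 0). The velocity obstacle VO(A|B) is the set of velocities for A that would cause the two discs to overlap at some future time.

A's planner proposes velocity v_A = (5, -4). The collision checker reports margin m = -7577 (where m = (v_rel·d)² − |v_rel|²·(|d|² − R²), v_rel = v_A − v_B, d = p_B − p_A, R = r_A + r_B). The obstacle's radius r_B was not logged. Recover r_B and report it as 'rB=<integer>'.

m = -7577
d = (19, 5);  v_rel = (5, -4),  |v_rel|² = 41
v_rel×d = (5)·(5) − (-4)·(19) = 101
since m = R²·41 − 101²:  R² = (10201 + -7577) / 41 = 64
R = √64 = 8  ⇒  r_B = 8 − 2 = 6

rB=6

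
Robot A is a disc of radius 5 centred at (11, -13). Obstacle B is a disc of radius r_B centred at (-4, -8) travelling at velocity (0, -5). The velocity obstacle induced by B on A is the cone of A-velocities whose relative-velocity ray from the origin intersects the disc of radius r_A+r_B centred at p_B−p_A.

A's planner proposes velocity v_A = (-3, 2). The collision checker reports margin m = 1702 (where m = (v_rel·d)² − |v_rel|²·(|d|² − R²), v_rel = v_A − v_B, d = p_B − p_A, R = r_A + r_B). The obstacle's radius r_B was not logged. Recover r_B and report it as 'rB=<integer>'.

m = 1702
d = (-15, 5);  v_rel = (-3, 7),  |v_rel|² = 58
v_rel×d = (-3)·(5) − (7)·(-15) = 90
since m = R²·58 − 90²:  R² = (8100 + 1702) / 58 = 169
R = √169 = 13  ⇒  r_B = 13 − 5 = 8

rB=8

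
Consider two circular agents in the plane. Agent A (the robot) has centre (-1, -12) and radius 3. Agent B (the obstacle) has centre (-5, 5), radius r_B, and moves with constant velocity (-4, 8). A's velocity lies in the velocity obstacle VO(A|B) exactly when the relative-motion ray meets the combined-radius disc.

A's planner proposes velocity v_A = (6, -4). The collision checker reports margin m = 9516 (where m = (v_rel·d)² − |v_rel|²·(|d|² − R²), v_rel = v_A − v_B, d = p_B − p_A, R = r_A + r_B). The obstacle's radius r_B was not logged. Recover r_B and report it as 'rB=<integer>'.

m = 9516
d = (-4, 17);  v_rel = (10, -12),  |v_rel|² = 244
v_rel×d = (10)·(17) − (-12)·(-4) = 122
since m = R²·244 − 122²:  R² = (14884 + 9516) / 244 = 100
R = √100 = 10  ⇒  r_B = 10 − 3 = 7

rB=7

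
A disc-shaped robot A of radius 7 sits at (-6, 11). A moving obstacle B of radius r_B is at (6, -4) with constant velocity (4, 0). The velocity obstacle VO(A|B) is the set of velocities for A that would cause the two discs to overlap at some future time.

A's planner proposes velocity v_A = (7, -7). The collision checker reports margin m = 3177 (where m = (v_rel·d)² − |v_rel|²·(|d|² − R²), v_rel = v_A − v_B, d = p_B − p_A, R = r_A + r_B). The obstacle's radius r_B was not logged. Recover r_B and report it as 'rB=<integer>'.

m = 3177
d = (12, -15);  v_rel = (3, -7),  |v_rel|² = 58
v_rel×d = (3)·(-15) − (-7)·(12) = 39
since m = R²·58 − 39²:  R² = (1521 + 3177) / 58 = 81
R = √81 = 9  ⇒  r_B = 9 − 7 = 2

rB=2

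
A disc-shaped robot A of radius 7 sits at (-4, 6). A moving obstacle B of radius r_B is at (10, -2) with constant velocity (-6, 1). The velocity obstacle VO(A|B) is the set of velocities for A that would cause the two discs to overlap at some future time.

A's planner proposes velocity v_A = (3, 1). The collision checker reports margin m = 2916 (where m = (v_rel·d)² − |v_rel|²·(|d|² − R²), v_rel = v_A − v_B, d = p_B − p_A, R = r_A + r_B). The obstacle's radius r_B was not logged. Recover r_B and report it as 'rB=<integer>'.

m = 2916
d = (14, -8);  v_rel = (9, 0),  |v_rel|² = 81
v_rel×d = (9)·(-8) − (0)·(14) = -72
since m = R²·81 − (-72)²:  R² = (5184 + 2916) / 81 = 100
R = √100 = 10  ⇒  r_B = 10 − 7 = 3

rB=3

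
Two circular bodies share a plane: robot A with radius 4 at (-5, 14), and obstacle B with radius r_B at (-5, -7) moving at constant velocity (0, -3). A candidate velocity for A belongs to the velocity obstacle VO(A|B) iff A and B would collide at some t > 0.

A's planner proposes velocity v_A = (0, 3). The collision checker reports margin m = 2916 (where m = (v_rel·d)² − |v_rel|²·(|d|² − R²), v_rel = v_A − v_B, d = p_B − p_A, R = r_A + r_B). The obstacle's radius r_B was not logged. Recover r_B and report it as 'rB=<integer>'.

m = 2916
d = (0, -21);  v_rel = (0, 6),  |v_rel|² = 36
v_rel×d = (0)·(-21) − (6)·(0) = 0
since m = R²·36 − 0²:  R² = (0 + 2916) / 36 = 81
R = √81 = 9  ⇒  r_B = 9 − 4 = 5

rB=5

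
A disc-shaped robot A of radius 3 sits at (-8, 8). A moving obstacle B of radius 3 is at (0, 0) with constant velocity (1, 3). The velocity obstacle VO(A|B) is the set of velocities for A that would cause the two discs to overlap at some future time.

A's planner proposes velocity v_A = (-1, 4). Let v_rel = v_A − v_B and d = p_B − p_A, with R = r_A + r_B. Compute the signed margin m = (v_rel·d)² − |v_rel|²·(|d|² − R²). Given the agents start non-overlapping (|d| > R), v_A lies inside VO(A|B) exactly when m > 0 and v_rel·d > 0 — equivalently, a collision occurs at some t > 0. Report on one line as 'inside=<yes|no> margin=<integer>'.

d = (8, -8),  |d|² = 128;  R = 3+3 = 6,  c = 128−6² = 92
v_rel = (-2, 1),  |v_rel|² = 5;  v_rel·d = (-2)·(8) + (1)·(-8) = -24
5·t² + 48·t + 92 = 0  ⇒  m = (-24)² − 5·92 = 116
m = 116 > 0,  v_rel·d = -24 < 0  ⇒  outside

inside=no margin=116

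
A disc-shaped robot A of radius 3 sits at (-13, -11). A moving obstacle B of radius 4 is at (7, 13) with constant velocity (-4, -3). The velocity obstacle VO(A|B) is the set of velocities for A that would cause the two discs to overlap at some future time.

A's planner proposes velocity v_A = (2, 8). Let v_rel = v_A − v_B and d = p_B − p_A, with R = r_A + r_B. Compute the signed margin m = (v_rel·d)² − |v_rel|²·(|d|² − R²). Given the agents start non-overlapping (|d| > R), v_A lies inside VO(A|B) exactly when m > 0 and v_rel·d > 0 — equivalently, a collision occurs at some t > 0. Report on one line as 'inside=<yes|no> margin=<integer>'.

d = (20, 24),  |d|² = 976;  R = 3+4 = 7,  c = 976−7² = 927
v_rel = (6, 11),  |v_rel|² = 157;  v_rel·d = (6)·(20) + (11)·(24) = 384
157·t² − 768·t + 927 = 0  ⇒  m = 384² − 157·927 = 1917
m = 1917 > 0,  v_rel·d = 384 > 0  ⇒  inside

inside=yes margin=1917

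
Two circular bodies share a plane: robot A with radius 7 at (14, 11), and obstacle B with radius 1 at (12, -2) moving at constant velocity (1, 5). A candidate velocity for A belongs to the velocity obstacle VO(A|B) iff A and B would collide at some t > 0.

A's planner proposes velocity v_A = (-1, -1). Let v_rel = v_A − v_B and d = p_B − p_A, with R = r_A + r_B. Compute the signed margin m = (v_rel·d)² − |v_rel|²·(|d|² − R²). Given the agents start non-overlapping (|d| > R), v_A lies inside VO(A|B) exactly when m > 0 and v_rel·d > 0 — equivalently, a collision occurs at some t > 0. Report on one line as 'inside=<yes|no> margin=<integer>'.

d = (-2, -13),  |d|² = 173;  R = 7+1 = 8,  c = 173−8² = 109
v_rel = (-2, -6),  |v_rel|² = 40;  v_rel·d = (-2)·(-2) + (-6)·(-13) = 82
40·t² − 164·t + 109 = 0  ⇒  m = 82² − 40·109 = 2364
m = 2364 > 0,  v_rel·d = 82 > 0  ⇒  inside

inside=yes margin=2364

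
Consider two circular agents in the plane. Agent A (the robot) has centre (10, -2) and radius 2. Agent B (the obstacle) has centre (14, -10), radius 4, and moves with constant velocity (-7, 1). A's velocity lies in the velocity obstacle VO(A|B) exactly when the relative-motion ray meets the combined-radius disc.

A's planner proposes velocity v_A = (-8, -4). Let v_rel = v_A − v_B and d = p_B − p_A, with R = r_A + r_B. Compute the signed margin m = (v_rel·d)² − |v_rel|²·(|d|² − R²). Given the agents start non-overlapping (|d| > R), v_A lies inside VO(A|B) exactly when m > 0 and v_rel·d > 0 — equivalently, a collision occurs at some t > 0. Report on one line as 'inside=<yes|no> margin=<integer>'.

d = (4, -8),  |d|² = 80;  R = 2+4 = 6,  c = 80−6² = 44
v_rel = (-1, -5),  |v_rel|² = 26;  v_rel·d = (-1)·(4) + (-5)·(-8) = 36
26·t² − 72·t + 44 = 0  ⇒  m = 36² − 26·44 = 152
m = 152 > 0,  v_rel·d = 36 > 0  ⇒  inside

inside=yes margin=152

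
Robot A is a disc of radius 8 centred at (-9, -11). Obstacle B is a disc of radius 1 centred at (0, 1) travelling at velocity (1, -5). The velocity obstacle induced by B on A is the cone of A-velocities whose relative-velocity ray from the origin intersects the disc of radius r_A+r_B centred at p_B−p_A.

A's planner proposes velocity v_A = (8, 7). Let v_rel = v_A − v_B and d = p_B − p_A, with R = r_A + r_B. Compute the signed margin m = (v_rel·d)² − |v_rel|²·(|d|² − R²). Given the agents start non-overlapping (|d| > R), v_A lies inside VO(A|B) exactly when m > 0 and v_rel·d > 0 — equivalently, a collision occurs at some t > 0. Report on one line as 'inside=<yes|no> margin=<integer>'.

d = (9, 12),  |d|² = 225;  R = 8+1 = 9,  c = 225−9² = 144
v_rel = (7, 12),  |v_rel|² = 193;  v_rel·d = (7)·(9) + (12)·(12) = 207
193·t² − 414·t + 144 = 0  ⇒  m = 207² − 193·144 = 15057
m = 15057 > 0,  v_rel·d = 207 > 0  ⇒  inside

inside=yes margin=15057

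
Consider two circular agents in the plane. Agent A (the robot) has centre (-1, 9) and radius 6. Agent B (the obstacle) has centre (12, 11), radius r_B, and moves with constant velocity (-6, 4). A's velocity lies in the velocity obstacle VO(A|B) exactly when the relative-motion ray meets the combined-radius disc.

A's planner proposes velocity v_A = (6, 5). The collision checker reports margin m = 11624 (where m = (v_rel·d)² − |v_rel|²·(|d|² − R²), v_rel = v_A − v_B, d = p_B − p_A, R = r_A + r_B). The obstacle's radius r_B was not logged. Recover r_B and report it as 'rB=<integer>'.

m = 11624
d = (13, 2);  v_rel = (12, 1),  |v_rel|² = 145
v_rel×d = (12)·(2) − (1)·(13) = 11
since m = R²·145 − 11²:  R² = (121 + 11624) / 145 = 81
R = √81 = 9  ⇒  r_B = 9 − 6 = 3

rB=3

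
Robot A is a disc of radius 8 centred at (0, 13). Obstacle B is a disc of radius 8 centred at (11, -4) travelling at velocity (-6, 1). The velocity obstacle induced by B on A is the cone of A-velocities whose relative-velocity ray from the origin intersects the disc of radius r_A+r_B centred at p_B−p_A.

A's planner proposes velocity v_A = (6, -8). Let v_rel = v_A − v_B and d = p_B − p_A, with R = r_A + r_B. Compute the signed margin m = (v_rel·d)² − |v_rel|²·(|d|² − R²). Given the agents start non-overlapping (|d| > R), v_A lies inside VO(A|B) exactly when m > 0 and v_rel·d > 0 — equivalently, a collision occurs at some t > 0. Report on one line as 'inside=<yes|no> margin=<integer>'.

d = (11, -17),  |d|² = 410;  R = 8+8 = 16,  c = 410−16² = 154
v_rel = (12, -9),  |v_rel|² = 225;  v_rel·d = (12)·(11) + (-9)·(-17) = 285
225·t² − 570·t + 154 = 0  ⇒  m = 285² − 225·154 = 46575
m = 46575 > 0,  v_rel·d = 285 > 0  ⇒  inside

inside=yes margin=46575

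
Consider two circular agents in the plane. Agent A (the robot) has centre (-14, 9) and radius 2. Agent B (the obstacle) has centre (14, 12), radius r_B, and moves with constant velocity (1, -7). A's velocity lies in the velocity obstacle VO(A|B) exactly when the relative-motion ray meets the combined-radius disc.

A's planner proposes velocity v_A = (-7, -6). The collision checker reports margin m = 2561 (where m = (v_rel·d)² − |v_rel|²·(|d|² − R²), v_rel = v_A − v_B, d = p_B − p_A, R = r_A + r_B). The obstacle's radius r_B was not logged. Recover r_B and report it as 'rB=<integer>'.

m = 2561
d = (28, 3);  v_rel = (-8, 1),  |v_rel|² = 65
v_rel×d = (-8)·(3) − (1)·(28) = -52
since m = R²·65 − (-52)²:  R² = (2704 + 2561) / 65 = 81
R = √81 = 9  ⇒  r_B = 9 − 2 = 7

rB=7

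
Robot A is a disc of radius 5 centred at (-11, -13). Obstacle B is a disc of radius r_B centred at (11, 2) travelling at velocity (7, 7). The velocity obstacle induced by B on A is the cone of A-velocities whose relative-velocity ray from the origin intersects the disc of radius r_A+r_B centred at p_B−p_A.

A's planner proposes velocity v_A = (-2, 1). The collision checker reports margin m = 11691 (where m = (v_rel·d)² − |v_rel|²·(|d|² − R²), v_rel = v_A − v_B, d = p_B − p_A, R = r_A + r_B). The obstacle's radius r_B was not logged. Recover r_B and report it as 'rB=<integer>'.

m = 11691
d = (22, 15);  v_rel = (-9, -6),  |v_rel|² = 117
v_rel×d = (-9)·(15) − (-6)·(22) = -3
since m = R²·117 − (-3)²:  R² = (9 + 11691) / 117 = 100
R = √100 = 10  ⇒  r_B = 10 − 5 = 5

rB=5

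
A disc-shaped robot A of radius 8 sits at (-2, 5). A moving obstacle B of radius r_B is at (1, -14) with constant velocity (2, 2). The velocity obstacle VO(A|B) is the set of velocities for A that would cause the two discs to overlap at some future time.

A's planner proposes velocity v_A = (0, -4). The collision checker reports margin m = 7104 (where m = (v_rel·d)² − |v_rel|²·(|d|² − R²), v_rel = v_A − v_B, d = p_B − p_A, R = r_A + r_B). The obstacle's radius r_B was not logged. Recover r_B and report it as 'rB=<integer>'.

m = 7104
d = (3, -19);  v_rel = (-2, -6),  |v_rel|² = 40
v_rel×d = (-2)·(-19) − (-6)·(3) = 56
since m = R²·40 − 56²:  R² = (3136 + 7104) / 40 = 256
R = √256 = 16  ⇒  r_B = 16 − 8 = 8

rB=8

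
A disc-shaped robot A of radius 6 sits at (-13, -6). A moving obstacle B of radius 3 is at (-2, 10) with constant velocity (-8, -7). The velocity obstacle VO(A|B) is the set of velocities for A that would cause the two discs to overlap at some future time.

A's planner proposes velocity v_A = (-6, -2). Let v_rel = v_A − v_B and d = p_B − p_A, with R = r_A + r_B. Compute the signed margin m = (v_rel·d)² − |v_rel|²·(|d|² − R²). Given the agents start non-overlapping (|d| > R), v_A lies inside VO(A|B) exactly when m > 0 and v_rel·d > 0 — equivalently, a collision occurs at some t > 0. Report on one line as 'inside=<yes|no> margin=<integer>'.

d = (11, 16),  |d|² = 377;  R = 6+3 = 9,  c = 377−9² = 296
v_rel = (2, 5),  |v_rel|² = 29;  v_rel·d = (2)·(11) + (5)·(16) = 102
29·t² − 204·t + 296 = 0  ⇒  m = 102² − 29·296 = 1820
m = 1820 > 0,  v_rel·d = 102 > 0  ⇒  inside

inside=yes margin=1820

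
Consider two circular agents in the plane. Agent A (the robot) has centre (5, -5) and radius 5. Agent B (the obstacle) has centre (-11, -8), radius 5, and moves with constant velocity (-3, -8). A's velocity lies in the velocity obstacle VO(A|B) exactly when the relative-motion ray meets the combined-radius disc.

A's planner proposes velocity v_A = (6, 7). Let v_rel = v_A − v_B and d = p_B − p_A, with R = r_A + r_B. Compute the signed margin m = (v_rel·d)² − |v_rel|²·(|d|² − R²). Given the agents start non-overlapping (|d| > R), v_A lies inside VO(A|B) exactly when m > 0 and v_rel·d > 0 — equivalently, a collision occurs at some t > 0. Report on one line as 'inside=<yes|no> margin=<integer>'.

d = (-16, -3),  |d|² = 265;  R = 5+5 = 10,  c = 265−10² = 165
v_rel = (9, 15),  |v_rel|² = 306;  v_rel·d = (9)·(-16) + (15)·(-3) = -189
306·t² + 378·t + 165 = 0  ⇒  m = (-189)² − 306·165 = -14769
m = -14769 < 0,  v_rel·d = -189 < 0  ⇒  outside

inside=no margin=-14769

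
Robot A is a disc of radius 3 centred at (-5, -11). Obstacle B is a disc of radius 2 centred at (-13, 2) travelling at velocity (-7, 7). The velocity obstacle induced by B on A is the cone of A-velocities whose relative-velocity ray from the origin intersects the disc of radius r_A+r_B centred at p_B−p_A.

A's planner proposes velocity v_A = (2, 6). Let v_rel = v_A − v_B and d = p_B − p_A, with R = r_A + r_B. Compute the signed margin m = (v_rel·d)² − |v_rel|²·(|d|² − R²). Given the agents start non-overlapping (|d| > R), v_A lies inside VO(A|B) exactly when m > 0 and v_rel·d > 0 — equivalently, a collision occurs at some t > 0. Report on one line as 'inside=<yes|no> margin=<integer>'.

d = (-8, 13),  |d|² = 233;  R = 3+2 = 5,  c = 233−5² = 208
v_rel = (9, -1),  |v_rel|² = 82;  v_rel·d = (9)·(-8) + (-1)·(13) = -85
82·t² + 170·t + 208 = 0  ⇒  m = (-85)² − 82·208 = -9831
m = -9831 < 0,  v_rel·d = -85 < 0  ⇒  outside

inside=no margin=-9831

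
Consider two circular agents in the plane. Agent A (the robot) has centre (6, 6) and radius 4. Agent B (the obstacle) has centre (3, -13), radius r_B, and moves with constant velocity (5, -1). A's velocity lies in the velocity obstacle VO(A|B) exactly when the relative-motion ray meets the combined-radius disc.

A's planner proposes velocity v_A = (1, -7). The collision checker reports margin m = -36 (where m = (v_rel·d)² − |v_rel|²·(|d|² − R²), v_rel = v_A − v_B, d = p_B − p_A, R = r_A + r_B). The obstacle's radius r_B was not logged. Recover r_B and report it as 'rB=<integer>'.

m = -36
d = (-3, -19);  v_rel = (-4, -6),  |v_rel|² = 52
v_rel×d = (-4)·(-19) − (-6)·(-3) = 58
since m = R²·52 − 58²:  R² = (3364 + -36) / 52 = 64
R = √64 = 8  ⇒  r_B = 8 − 4 = 4

rB=4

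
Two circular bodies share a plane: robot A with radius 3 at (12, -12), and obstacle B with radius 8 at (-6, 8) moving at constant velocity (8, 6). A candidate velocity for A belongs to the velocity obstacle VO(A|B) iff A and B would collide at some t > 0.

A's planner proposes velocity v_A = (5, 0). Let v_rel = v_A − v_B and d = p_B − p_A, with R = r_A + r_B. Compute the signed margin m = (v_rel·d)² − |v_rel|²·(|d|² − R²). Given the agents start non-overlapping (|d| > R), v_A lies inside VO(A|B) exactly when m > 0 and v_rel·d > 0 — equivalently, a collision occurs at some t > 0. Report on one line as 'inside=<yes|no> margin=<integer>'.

d = (-18, 20),  |d|² = 724;  R = 3+8 = 11,  c = 724−11² = 603
v_rel = (-3, -6),  |v_rel|² = 45;  v_rel·d = (-3)·(-18) + (-6)·(20) = -66
45·t² + 132·t + 603 = 0  ⇒  m = (-66)² − 45·603 = -22779
m = -22779 < 0,  v_rel·d = -66 < 0  ⇒  outside

inside=no margin=-22779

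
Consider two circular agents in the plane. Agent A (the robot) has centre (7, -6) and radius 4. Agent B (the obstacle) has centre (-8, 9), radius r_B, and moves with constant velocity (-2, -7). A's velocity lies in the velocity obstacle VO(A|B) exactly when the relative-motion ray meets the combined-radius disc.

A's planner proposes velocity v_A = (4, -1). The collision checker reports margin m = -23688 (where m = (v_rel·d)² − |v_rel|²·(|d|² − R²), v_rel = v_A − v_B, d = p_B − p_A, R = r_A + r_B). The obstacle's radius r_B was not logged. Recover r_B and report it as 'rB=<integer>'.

m = -23688
d = (-15, 15);  v_rel = (6, 6),  |v_rel|² = 72
v_rel×d = (6)·(15) − (6)·(-15) = 180
since m = R²·72 − 180²:  R² = (32400 + -23688) / 72 = 121
R = √121 = 11  ⇒  r_B = 11 − 4 = 7

rB=7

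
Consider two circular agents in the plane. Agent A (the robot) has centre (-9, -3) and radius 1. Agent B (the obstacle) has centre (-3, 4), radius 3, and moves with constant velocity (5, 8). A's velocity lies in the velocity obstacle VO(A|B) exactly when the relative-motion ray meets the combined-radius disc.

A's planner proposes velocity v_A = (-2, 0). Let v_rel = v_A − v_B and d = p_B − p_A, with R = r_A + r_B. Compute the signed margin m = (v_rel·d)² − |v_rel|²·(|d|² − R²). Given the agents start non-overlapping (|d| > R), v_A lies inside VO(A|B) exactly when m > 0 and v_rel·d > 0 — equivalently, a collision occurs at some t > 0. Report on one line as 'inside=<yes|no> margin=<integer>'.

d = (6, 7),  |d|² = 85;  R = 1+3 = 4,  c = 85−4² = 69
v_rel = (-7, -8),  |v_rel|² = 113;  v_rel·d = (-7)·(6) + (-8)·(7) = -98
113·t² + 196·t + 69 = 0  ⇒  m = (-98)² − 113·69 = 1807
m = 1807 > 0,  v_rel·d = -98 < 0  ⇒  outside

inside=no margin=1807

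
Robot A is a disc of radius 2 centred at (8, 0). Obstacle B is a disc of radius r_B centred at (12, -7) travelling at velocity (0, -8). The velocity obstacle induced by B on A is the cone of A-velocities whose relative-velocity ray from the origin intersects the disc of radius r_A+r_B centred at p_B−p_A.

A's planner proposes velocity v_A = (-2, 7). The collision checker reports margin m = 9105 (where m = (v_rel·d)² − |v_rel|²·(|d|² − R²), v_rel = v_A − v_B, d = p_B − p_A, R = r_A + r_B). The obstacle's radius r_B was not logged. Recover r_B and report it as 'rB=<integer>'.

m = 9105
d = (4, -7);  v_rel = (-2, 15),  |v_rel|² = 229
v_rel×d = (-2)·(-7) − (15)·(4) = -46
since m = R²·229 − (-46)²:  R² = (2116 + 9105) / 229 = 49
R = √49 = 7  ⇒  r_B = 7 − 2 = 5

rB=5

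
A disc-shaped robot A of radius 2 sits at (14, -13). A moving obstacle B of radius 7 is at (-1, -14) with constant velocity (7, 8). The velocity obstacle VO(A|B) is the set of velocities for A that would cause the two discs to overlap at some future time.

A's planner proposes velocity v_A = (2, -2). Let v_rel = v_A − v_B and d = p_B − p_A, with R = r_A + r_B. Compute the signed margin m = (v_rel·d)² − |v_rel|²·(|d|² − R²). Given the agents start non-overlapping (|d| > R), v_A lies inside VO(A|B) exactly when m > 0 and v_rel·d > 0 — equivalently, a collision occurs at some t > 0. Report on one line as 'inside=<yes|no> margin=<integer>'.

d = (-15, -1),  |d|² = 226;  R = 2+7 = 9,  c = 226−9² = 145
v_rel = (-5, -10),  |v_rel|² = 125;  v_rel·d = (-5)·(-15) + (-10)·(-1) = 85
125·t² − 170·t + 145 = 0  ⇒  m = 85² − 125·145 = -10900
m = -10900 < 0,  v_rel·d = 85 > 0  ⇒  outside

inside=no margin=-10900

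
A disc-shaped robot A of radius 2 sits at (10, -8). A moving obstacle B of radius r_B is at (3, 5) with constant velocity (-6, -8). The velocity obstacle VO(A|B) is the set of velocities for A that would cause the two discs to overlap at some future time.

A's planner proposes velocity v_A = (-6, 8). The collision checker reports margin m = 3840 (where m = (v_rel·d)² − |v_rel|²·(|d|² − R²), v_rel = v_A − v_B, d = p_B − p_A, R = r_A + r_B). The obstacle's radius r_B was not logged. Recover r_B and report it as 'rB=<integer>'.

m = 3840
d = (-7, 13);  v_rel = (0, 16),  |v_rel|² = 256
v_rel×d = (0)·(13) − (16)·(-7) = 112
since m = R²·256 − 112²:  R² = (12544 + 3840) / 256 = 64
R = √64 = 8  ⇒  r_B = 8 − 2 = 6

rB=6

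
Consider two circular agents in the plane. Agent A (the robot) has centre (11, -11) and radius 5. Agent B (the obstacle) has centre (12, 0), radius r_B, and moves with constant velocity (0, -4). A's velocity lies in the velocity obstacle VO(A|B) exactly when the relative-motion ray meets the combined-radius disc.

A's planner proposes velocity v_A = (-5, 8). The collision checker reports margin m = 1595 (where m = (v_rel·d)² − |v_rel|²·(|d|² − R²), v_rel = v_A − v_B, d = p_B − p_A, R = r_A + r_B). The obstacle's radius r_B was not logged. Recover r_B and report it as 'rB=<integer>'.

m = 1595
d = (1, 11);  v_rel = (-5, 12),  |v_rel|² = 169
v_rel×d = (-5)·(11) − (12)·(1) = -67
since m = R²·169 − (-67)²:  R² = (4489 + 1595) / 169 = 36
R = √36 = 6  ⇒  r_B = 6 − 5 = 1

rB=1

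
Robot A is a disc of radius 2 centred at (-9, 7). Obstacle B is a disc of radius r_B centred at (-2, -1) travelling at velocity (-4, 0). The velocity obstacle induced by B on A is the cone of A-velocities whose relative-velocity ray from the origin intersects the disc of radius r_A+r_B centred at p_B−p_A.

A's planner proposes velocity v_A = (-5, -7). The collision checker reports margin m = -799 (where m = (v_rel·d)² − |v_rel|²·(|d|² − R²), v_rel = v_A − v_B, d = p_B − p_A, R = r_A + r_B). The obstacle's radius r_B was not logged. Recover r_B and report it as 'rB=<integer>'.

m = -799
d = (7, -8);  v_rel = (-1, -7),  |v_rel|² = 50
v_rel×d = (-1)·(-8) − (-7)·(7) = 57
since m = R²·50 − 57²:  R² = (3249 + -799) / 50 = 49
R = √49 = 7  ⇒  r_B = 7 − 2 = 5

rB=5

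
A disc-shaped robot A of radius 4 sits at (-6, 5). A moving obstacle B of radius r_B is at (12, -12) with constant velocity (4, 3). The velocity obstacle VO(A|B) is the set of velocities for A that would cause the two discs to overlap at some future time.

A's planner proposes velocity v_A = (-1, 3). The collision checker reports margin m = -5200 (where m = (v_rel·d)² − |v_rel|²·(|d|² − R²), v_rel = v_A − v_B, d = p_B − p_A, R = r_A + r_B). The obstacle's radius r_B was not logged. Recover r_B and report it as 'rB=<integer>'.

m = -5200
d = (18, -17);  v_rel = (-5, 0),  |v_rel|² = 25
v_rel×d = (-5)·(-17) − (0)·(18) = 85
since m = R²·25 − 85²:  R² = (7225 + -5200) / 25 = 81
R = √81 = 9  ⇒  r_B = 9 − 4 = 5

rB=5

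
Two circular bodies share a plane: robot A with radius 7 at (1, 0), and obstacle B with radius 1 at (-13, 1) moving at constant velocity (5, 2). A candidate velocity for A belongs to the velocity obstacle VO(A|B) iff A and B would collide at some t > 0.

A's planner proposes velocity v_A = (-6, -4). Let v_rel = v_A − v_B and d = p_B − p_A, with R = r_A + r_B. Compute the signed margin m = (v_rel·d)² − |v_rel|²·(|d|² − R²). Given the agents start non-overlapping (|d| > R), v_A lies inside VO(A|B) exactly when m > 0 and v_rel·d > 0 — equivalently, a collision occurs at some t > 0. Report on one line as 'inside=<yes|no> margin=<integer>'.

d = (-14, 1),  |d|² = 197;  R = 7+1 = 8,  c = 197−8² = 133
v_rel = (-11, -6),  |v_rel|² = 157;  v_rel·d = (-11)·(-14) + (-6)·(1) = 148
157·t² − 296·t + 133 = 0  ⇒  m = 148² − 157·133 = 1023
m = 1023 > 0,  v_rel·d = 148 > 0  ⇒  inside

inside=yes margin=1023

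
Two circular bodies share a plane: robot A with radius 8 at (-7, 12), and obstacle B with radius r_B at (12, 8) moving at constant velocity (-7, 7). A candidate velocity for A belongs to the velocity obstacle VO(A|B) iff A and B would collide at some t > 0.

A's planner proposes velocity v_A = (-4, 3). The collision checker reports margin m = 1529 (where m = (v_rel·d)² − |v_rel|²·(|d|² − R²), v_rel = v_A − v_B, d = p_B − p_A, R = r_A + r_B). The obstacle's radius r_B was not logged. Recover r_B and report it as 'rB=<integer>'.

m = 1529
d = (19, -4);  v_rel = (3, -4),  |v_rel|² = 25
v_rel×d = (3)·(-4) − (-4)·(19) = 64
since m = R²·25 − 64²:  R² = (4096 + 1529) / 25 = 225
R = √225 = 15  ⇒  r_B = 15 − 8 = 7

rB=7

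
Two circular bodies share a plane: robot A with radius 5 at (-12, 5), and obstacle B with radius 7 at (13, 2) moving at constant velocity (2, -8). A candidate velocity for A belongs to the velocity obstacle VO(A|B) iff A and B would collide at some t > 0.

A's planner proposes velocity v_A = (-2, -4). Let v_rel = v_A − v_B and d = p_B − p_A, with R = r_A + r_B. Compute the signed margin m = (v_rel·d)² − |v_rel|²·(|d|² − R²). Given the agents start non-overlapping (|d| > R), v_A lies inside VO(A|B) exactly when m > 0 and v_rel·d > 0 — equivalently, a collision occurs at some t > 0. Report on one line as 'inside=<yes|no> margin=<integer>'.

d = (25, -3),  |d|² = 634;  R = 5+7 = 12,  c = 634−12² = 490
v_rel = (-4, 4),  |v_rel|² = 32;  v_rel·d = (-4)·(25) + (4)·(-3) = -112
32·t² + 224·t + 490 = 0  ⇒  m = (-112)² − 32·490 = -3136
m = -3136 < 0,  v_rel·d = -112 < 0  ⇒  outside

inside=no margin=-3136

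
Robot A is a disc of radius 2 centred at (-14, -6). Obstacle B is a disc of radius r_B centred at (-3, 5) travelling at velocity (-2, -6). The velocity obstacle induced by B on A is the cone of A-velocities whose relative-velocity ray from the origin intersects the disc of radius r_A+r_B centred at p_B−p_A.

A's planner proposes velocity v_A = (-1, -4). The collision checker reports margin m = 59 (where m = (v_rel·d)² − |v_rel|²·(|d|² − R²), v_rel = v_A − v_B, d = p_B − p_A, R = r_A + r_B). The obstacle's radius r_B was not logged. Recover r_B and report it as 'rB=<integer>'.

m = 59
d = (11, 11);  v_rel = (1, 2),  |v_rel|² = 5
v_rel×d = (1)·(11) − (2)·(11) = -11
since m = R²·5 − (-11)²:  R² = (121 + 59) / 5 = 36
R = √36 = 6  ⇒  r_B = 6 − 2 = 4

rB=4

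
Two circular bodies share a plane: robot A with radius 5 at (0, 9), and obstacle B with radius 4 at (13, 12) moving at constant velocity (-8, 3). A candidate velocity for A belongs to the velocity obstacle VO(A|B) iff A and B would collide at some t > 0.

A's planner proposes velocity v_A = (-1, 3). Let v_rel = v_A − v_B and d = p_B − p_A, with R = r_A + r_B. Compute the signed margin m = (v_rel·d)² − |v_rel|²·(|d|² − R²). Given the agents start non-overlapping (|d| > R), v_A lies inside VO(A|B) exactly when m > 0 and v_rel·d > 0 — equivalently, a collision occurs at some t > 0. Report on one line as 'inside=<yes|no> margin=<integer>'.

d = (13, 3),  |d|² = 178;  R = 5+4 = 9,  c = 178−9² = 97
v_rel = (7, 0),  |v_rel|² = 49;  v_rel·d = (7)·(13) + (0)·(3) = 91
49·t² − 182·t + 97 = 0  ⇒  m = 91² − 49·97 = 3528
m = 3528 > 0,  v_rel·d = 91 > 0  ⇒  inside

inside=yes margin=3528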